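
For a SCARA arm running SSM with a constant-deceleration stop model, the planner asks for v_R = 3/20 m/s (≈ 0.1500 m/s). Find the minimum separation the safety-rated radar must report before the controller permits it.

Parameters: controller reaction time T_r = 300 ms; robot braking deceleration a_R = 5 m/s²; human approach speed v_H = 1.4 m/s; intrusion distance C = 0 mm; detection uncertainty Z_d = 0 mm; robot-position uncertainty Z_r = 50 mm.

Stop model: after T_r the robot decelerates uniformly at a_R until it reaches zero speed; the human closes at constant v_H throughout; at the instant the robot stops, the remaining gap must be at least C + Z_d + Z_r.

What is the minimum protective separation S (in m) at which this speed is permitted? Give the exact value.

T_s = v_R/a_R = (3/20)/5 = 0.0300 s
robot in T_r: 0.1500·0.3000 = 0.0450 m
robot under decel: 0.1500²/(2·5.0000) = 0.0022 m
human closes 1.4000·0.3300 = 0.4620 m
residual clearance needed = 0.0000+0.0000+0.0500 = 0.0500 m
S_min ≈ 0.0450+0.0022+0.4620+0.0500  ⇒  S_min = 2237/4000 m

S_min = 2237/4000 m = 0.5593 m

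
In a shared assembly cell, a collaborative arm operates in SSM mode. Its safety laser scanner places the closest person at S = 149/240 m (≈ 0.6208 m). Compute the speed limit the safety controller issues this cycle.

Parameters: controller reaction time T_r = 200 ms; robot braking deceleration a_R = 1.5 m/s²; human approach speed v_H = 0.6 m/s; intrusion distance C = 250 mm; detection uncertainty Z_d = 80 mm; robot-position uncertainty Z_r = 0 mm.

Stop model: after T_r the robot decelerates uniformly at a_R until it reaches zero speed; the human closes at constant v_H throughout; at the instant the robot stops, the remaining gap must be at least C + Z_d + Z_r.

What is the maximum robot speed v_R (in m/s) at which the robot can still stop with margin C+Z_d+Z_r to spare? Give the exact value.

v_R_max = 1/4 m/s = 0.2500 m/s

at the boundary: (1/3)·v² + (3/5)·v + (-41/240) = 0
  disc = (3/5)² − 4·(1/3)·(-41/240) = 529/900 ; √disc = 23/30
  v_R = (−(3/5) + 23/30) / (2·(1/3)) = 1/4 m/s
check:
braking lasts T_s = (1/4)/(3/2) = 0.1667 s
robot in T_r: 0.2500·0.2000 = 0.0500 m
robot covers 0.2500·0.1667 − ½·1.5000·0.1667² = 0.0208 m while stopping
human closes 0.6000·0.3667 = 0.2200 m
margins: 0.2500+0.0800+0.0000 = 0.3300 m
sum ≈ 0.0500+0.0208+0.2200+0.3300 ≈ 0.6208 m = S ✓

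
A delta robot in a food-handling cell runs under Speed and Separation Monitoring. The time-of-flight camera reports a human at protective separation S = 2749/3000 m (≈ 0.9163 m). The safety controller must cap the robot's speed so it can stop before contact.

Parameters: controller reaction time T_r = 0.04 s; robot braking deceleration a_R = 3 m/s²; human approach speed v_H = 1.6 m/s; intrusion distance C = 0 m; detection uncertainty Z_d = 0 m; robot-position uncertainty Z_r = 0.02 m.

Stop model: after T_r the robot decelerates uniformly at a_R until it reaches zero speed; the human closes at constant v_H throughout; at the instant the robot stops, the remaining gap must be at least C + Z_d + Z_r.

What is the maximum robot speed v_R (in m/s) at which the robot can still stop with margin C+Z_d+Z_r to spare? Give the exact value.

v_R_max = 11/10 m/s = 1.1000 m/s

collect terms ⇒ (1/6)·v_R² + (43/75)·v_R + (-2497/3000) = 0
  disc = (43/75)² − 4·(1/6)·(-2497/3000) = 2209/2500 ; √disc = 47/50
  v_R = (−(43/75) + 47/50) / (2·(1/6)) = 11/10 m/s
check:
braking lasts T_s = (11/10)/3 = 0.3667 s
robot covers v_R·T_r = 1.1000·0.0400 = 0.0440 m before braking
robot under decel: 1.1000²/(2·3.0000) = 0.2017 m
human closes 1.6000·0.4067 = 0.6507 m
C+Z_d+Z_r = 0.0000+0.0000+0.0200 = 0.0200 m
sum ≈ 0.0440+0.2017+0.6507+0.0200 ≈ 0.9163 m = S ✓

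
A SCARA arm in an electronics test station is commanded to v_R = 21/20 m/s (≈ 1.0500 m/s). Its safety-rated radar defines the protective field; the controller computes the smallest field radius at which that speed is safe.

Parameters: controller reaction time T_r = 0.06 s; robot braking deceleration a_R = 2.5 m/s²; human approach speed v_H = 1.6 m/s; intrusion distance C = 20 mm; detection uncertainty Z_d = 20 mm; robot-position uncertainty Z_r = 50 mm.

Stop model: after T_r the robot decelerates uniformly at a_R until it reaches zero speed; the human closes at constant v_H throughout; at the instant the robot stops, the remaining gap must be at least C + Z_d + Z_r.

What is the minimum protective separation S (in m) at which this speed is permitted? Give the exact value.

braking lasts T_s = (21/20)/(5/2) = 0.4200 s
robot covers v_R·T_r = 1.0500·0.0600 = 0.0630 m before braking
robot covers 1.0500·0.4200 − ½·2.5000·0.4200² = 0.2205 m while stopping
human over T_r+T_s: 1.6000·(0.0600+0.4200) = 0.7680 m
residual clearance needed = 0.0200+0.0200+0.0500 = 0.0900 m
S_min ≈ 0.0630+0.2205+0.7680+0.0900  ⇒  S_min = 2283/2000 m

S_min = 2283/2000 m = 1.1415 m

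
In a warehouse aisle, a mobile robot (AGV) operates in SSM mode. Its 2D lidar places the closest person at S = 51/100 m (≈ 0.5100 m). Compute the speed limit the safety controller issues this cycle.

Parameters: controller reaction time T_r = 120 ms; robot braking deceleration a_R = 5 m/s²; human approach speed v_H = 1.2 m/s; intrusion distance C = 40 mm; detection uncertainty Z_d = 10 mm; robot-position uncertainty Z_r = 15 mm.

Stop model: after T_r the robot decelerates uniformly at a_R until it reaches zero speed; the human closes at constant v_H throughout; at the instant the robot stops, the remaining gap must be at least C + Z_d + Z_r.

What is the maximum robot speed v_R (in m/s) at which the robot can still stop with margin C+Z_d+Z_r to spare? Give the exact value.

v_R_max = 7/10 m/s = 0.7000 m/s

at the boundary: (1/10)·v² + (9/25)·v + (-301/1000) = 0
  disc = (9/25)² − 4·(1/10)·(-301/1000) = 1/4 ; √disc = 1/2
  v_R = (−(9/25) + 1/2) / (2·(1/10)) = 7/10 m/s
check:
braking lasts T_s = (7/10)/5 = 0.1400 s
reaction-phase robot travel = 0.7000·0.1200 = 0.0840 m
robot covers 0.7000·0.1400 − ½·5.0000·0.1400² = 0.0490 m while stopping
human closes 1.2000·0.2600 = 0.3120 m
C+Z_d+Z_r = 0.0400+0.0100+0.0150 = 0.0650 m
sum ≈ 0.0840+0.0490+0.3120+0.0650 ≈ 0.5100 m = S ✓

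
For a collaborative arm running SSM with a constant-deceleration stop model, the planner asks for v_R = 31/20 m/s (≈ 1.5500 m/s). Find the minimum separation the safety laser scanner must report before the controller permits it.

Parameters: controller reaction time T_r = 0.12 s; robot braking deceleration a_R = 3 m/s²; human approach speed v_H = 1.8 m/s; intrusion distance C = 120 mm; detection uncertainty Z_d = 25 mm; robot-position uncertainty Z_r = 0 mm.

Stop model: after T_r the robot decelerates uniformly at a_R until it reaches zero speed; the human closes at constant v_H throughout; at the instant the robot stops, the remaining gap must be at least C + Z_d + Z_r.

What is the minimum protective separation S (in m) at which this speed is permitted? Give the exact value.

braking lasts T_s = (31/20)/3 = 0.5167 s
robot covers v_R·T_r = 1.5500·0.1200 = 0.1860 m before braking
robot under decel: 1.5500²/(2·3.0000) = 0.4004 m
person approaches 1.8000·(0.1200+0.5167) = 1.1460 m
residual clearance needed = 0.1200+0.0250+0.0000 = 0.1450 m
S_min ≈ 0.1860+0.4004+1.1460+0.1450  ⇒  S_min = 22529/12000 m

S_min = 22529/12000 m = 1.8774 m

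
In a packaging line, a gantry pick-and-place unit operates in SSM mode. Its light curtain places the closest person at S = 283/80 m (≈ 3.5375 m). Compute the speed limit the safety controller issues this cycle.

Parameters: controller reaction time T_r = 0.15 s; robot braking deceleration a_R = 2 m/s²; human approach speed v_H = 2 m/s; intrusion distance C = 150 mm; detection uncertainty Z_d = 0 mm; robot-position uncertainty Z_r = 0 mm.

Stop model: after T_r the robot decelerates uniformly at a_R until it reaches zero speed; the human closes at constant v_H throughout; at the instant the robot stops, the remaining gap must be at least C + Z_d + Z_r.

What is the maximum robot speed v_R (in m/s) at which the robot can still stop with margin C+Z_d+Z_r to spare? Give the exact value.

v_R_max = 19/10 m/s = 1.9000 m/s

at the boundary: (1/4)·v² + (23/20)·v + (-247/80) = 0
  disc = (23/20)² − 4·(1/4)·(-247/80) = 441/100 ; √disc = 21/10
  v_R = (−(23/20) + 21/10) / (2·(1/4)) = 19/10 m/s
check:
braking lasts T_s = (19/10)/2 = 0.9500 s
robot covers v_R·T_r = 1.9000·0.1500 = 0.2850 m before braking
robot covers 1.9000·0.9500 − ½·2.0000·0.9500² = 0.9025 m while stopping
person approaches 2.0000·(0.1500+0.9500) = 2.2000 m
margins: 0.1500+0.0000+0.0000 = 0.1500 m
sum ≈ 0.2850+0.9025+2.2000+0.1500 ≈ 3.5375 m = S ✓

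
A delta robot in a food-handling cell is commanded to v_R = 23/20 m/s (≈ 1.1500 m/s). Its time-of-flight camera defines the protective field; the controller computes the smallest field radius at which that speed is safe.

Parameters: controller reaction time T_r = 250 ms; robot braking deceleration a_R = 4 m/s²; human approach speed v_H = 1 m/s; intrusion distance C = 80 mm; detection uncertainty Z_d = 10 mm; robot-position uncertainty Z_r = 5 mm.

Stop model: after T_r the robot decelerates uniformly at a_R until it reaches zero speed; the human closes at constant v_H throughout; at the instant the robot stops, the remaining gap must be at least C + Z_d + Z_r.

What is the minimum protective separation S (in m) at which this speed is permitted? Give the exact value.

stop time T_s = (23/20)/4 = 0.2875 s
robot covers v_R·T_r = 1.1500·0.2500 = 0.2875 m before braking
robot under decel: 1.1500²/(2·4.0000) = 0.1653 m
person approaches 1.0000·(0.2500+0.2875) = 0.5375 m
margins: 0.0800+0.0100+0.0050 = 0.0950 m
S_min ≈ 0.2875+0.1653+0.5375+0.0950  ⇒  S_min = 3473/3200 m

S_min = 3473/3200 m = 1.0853 m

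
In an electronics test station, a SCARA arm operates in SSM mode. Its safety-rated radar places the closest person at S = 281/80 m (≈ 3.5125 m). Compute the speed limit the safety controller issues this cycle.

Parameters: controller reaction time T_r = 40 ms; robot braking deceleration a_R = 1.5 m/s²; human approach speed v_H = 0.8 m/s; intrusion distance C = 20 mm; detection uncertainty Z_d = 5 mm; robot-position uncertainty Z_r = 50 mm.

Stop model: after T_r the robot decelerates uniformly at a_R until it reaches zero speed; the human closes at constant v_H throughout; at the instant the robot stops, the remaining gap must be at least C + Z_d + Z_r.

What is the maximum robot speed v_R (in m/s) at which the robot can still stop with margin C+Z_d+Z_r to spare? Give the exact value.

v_R_max = 49/20 m/s = 2.4500 m/s

at the boundary: (1/3)·v² + (43/75)·v + (-6811/2000) = 0
  disc = (43/75)² − 4·(1/3)·(-6811/2000) = 109561/22500 ; √disc = 331/150
  v_R = (−(43/75) + 331/150) / (2·(1/3)) = 49/20 m/s
check:
T_s = v_R/a_R = (49/20)/(3/2) = 1.6333 s
robot in T_r: 2.4500·0.0400 = 0.0980 m
braking distance = 2.4500²/(2·1.5000) = 2.0008 m
person approaches 0.8000·(0.0400+1.6333) = 1.3387 m
C+Z_d+Z_r = 0.0200+0.0050+0.0500 = 0.0750 m
sum ≈ 0.0980+2.0008+1.3387+0.0750 ≈ 3.5125 m = S ✓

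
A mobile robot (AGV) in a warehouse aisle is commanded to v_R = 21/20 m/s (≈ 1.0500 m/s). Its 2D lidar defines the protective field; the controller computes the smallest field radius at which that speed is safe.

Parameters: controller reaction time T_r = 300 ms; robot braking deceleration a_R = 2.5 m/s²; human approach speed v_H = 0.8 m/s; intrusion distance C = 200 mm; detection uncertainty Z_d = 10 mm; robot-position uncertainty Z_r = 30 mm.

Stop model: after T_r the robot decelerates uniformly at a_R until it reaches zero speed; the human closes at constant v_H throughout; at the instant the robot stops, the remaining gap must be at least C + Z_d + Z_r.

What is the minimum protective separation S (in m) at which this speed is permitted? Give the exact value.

T_s = v_R/a_R = (21/20)/(5/2) = 0.4200 s
robot in T_r: 1.0500·0.3000 = 0.3150 m
braking distance = 1.0500²/(2·2.5000) = 0.2205 m
human over T_r+T_s: 0.8000·(0.3000+0.4200) = 0.5760 m
margins: 0.2000+0.0100+0.0300 = 0.2400 m
S_min ≈ 0.3150+0.2205+0.5760+0.2400  ⇒  S_min = 2703/2000 m

S_min = 2703/2000 m = 1.3515 m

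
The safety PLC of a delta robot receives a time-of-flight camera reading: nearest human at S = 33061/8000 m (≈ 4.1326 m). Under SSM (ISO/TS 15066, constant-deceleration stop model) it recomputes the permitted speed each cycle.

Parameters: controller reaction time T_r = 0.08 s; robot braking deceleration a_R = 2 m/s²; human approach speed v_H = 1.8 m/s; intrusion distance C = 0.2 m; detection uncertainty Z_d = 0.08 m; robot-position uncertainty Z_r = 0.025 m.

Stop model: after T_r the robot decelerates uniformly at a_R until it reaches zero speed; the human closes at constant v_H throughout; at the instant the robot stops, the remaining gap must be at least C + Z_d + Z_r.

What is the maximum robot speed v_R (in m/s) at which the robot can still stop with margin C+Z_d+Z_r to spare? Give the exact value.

v_R_max = 47/20 m/s = 2.3500 m/s

collect terms ⇒ (1/4)·v_R² + (49/50)·v_R + (-29469/8000) = 0
  disc = (49/50)² − 4·(1/4)·(-29469/8000) = 185761/40000 ; √disc = 431/200
  v_R = (−(49/50) + 431/200) / (2·(1/4)) = 47/20 m/s
check:
braking lasts T_s = (47/20)/2 = 1.1750 s
robot in T_r: 2.3500·0.0800 = 0.1880 m
braking distance = 2.3500²/(2·2.0000) = 1.3806 m
person approaches 1.8000·(0.0800+1.1750) = 2.2590 m
residual clearance needed = 0.2000+0.0800+0.0250 = 0.3050 m
sum ≈ 0.1880+1.3806+2.2590+0.3050 ≈ 4.1326 m = S ✓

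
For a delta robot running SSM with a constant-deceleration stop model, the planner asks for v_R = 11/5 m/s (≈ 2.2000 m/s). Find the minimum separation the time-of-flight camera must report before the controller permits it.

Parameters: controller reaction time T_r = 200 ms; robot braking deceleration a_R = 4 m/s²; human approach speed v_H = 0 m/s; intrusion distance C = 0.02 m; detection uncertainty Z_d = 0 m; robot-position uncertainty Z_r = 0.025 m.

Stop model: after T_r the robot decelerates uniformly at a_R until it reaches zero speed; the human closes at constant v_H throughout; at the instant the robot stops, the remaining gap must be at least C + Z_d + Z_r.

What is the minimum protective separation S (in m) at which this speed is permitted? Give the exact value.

T_s = v_R/a_R = (11/5)/4 = 0.5500 s
reaction-phase robot travel = 2.2000·0.2000 = 0.4400 m
braking distance = 2.2000²/(2·4.0000) = 0.6050 m
human closes 0.0000·0.7500 = 0.0000 m
C+Z_d+Z_r = 0.0200+0.0000+0.0250 = 0.0450 m
S_min ≈ 0.4400+0.6050+0.0000+0.0450  ⇒  S_min = 109/100 m

S_min = 109/100 m = 1.0900 m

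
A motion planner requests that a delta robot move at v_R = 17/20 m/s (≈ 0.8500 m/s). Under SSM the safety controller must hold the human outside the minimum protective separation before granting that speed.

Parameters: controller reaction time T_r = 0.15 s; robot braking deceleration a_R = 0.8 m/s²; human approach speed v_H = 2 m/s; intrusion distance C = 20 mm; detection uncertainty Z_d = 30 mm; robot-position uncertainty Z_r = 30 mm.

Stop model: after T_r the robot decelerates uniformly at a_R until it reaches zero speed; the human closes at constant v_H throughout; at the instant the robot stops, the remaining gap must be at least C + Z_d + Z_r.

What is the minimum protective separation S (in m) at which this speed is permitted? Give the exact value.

S_min = 9869/3200 m = 3.0841 m

braking lasts T_s = (17/20)/(4/5) = 1.0625 s
robot in T_r: 0.8500·0.1500 = 0.1275 m
robot covers 0.8500·1.0625 − ½·0.8000·1.0625² = 0.4516 m while stopping
human over T_r+T_s: 2.0000·(0.1500+1.0625) = 2.4250 m
margins: 0.0200+0.0300+0.0300 = 0.0800 m
S_min ≈ 0.1275+0.4516+2.4250+0.0800  ⇒  S_min = 9869/3200 m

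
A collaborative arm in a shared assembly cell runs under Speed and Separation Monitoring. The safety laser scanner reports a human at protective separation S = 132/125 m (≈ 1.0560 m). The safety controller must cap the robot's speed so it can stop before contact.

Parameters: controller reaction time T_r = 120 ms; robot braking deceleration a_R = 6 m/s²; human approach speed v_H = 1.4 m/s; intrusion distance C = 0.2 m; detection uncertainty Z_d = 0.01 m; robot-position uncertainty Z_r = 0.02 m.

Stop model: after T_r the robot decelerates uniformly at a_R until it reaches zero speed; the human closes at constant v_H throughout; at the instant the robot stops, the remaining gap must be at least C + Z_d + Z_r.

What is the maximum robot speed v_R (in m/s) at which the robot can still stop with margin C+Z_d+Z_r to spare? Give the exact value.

at the boundary: (1/12)·v² + (53/150)·v + (-329/500) = 0
  disc = (53/150)² − 4·(1/12)·(-329/500) = 1936/5625 ; √disc = 44/75
  v_R = (−(53/150) + 44/75) / (2·(1/12)) = 7/5 m/s
check:
T_s = v_R/a_R = (7/5)/6 = 0.2333 s
reaction-phase robot travel = 1.4000·0.1200 = 0.1680 m
braking distance = 1.4000²/(2·6.0000) = 0.1633 m
person approaches 1.4000·(0.1200+0.2333) = 0.4947 m
margins: 0.2000+0.0100+0.0200 = 0.2300 m
sum ≈ 0.1680+0.1633+0.4947+0.2300 ≈ 1.0560 m = S ✓

v_R_max = 7/5 m/s = 1.4000 m/s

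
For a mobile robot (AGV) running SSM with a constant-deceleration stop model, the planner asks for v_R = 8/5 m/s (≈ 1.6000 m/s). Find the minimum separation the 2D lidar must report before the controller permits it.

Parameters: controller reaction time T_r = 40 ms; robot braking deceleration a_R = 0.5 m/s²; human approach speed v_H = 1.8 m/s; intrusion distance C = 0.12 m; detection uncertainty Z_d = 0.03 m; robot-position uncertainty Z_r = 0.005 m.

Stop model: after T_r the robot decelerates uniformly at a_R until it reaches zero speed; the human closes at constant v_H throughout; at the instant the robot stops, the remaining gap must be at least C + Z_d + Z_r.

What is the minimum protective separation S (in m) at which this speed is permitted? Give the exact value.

S_min = 8611/1000 m = 8.6110 m

stop time T_s = (8/5)/(1/2) = 3.2000 s
robot covers v_R·T_r = 1.6000·0.0400 = 0.0640 m before braking
robot covers 1.6000·3.2000 − ½·0.5000·3.2000² = 2.5600 m while stopping
person approaches 1.8000·(0.0400+3.2000) = 5.8320 m
C+Z_d+Z_r = 0.1200+0.0300+0.0050 = 0.1550 m
S_min ≈ 0.0640+2.5600+5.8320+0.1550  ⇒  S_min = 8611/1000 m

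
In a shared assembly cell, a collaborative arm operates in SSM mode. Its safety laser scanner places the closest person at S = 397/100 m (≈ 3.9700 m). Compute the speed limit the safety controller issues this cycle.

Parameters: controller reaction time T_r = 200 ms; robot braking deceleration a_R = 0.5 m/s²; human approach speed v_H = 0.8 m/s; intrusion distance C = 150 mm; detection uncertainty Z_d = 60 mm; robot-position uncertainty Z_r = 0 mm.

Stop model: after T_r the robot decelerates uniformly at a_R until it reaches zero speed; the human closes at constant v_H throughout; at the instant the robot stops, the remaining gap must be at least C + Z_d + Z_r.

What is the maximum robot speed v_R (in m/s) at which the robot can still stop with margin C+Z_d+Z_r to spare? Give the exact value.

quadratic (1)·v² + (9/5)·v + (-18/5) = 0
  disc = (9/5)² − 4·(1)·(-18/5) = 441/25 ; √disc = 21/5
  v_R = (−(9/5) + 21/5) / (2·(1)) = 6/5 m/s
check:
stop time T_s = (6/5)/(1/2) = 2.4000 s
robot covers v_R·T_r = 1.2000·0.2000 = 0.2400 m before braking
robot covers 1.2000·2.4000 − ½·0.5000·2.4000² = 1.4400 m while stopping
human closes 0.8000·2.6000 = 2.0800 m
margins: 0.1500+0.0600+0.0000 = 0.2100 m
sum ≈ 0.2400+1.4400+2.0800+0.2100 ≈ 3.9700 m = S ✓

v_R_max = 6/5 m/s = 1.2000 m/s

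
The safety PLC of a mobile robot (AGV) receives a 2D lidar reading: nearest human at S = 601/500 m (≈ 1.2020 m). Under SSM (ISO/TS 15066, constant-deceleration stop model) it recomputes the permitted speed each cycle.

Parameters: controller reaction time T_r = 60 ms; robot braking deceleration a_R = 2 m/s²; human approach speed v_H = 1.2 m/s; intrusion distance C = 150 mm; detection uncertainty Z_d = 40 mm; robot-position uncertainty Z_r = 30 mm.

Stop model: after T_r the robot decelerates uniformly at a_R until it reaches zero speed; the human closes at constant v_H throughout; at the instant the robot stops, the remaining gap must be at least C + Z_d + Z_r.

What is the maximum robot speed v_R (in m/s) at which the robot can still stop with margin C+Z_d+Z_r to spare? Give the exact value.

v_R_max = 1 m/s = 1.0000 m/s

collect terms ⇒ (1/4)·v_R² + (33/50)·v_R + (-91/100) = 0
  disc = (33/50)² − 4·(1/4)·(-91/100) = 841/625 ; √disc = 29/25
  v_R = (−(33/50) + 29/25) / (2·(1/4)) = 1 m/s
check:
stop time T_s = 1/2 = 0.5000 s
reaction-phase robot travel = 1.0000·0.0600 = 0.0600 m
braking distance = 1.0000²/(2·2.0000) = 0.2500 m
human over T_r+T_s: 1.2000·(0.0600+0.5000) = 0.6720 m
margins: 0.1500+0.0400+0.0300 = 0.2200 m
sum ≈ 0.0600+0.2500+0.6720+0.2200 ≈ 1.2020 m = S ✓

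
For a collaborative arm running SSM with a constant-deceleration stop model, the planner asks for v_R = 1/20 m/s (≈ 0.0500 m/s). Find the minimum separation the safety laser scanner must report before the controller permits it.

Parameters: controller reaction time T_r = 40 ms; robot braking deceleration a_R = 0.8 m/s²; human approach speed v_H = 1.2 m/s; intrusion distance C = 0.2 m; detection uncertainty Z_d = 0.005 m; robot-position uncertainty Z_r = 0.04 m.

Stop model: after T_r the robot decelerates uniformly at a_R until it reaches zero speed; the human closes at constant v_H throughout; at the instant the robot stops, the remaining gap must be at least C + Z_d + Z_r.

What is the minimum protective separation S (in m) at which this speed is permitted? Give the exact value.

stop time T_s = (1/20)/(4/5) = 0.0625 s
reaction-phase robot travel = 0.0500·0.0400 = 0.0020 m
robot covers 0.0500·0.0625 − ½·0.8000·0.0625² = 0.0016 m while stopping
person approaches 1.2000·(0.0400+0.0625) = 0.1230 m
C+Z_d+Z_r = 0.2000+0.0050+0.0400 = 0.2450 m
S_min ≈ 0.0020+0.0016+0.1230+0.2450  ⇒  S_min = 1189/3200 m

S_min = 1189/3200 m = 0.3716 m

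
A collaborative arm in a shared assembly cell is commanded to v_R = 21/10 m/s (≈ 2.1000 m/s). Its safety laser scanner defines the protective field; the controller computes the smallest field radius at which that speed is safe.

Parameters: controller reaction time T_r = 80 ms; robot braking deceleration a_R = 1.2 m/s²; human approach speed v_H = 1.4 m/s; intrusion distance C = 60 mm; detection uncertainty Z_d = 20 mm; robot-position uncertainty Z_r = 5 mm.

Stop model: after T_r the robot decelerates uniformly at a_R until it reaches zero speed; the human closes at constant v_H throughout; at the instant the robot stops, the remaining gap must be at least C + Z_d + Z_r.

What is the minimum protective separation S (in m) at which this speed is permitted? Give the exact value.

stop time T_s = (21/10)/(6/5) = 1.7500 s
robot covers v_R·T_r = 2.1000·0.0800 = 0.1680 m before braking
robot covers 2.1000·1.7500 − ½·1.2000·1.7500² = 1.8375 m while stopping
person approaches 1.4000·(0.0800+1.7500) = 2.5620 m
margins: 0.0600+0.0200+0.0050 = 0.0850 m
S_min ≈ 0.1680+1.8375+2.5620+0.0850  ⇒  S_min = 1861/400 m

S_min = 1861/400 m = 4.6525 m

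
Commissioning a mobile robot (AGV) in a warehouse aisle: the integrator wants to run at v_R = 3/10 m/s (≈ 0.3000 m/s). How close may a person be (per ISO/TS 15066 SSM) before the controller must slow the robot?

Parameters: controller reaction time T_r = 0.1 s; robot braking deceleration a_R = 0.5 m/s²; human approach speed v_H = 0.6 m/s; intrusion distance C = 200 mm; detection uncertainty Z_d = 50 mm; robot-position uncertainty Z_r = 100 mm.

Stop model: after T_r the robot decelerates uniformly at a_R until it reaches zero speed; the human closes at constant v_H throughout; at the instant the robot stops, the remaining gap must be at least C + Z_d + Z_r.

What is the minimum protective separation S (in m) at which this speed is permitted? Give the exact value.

stop time T_s = (3/10)/(1/2) = 0.6000 s
robot in T_r: 0.3000·0.1000 = 0.0300 m
robot under decel: 0.3000²/(2·0.5000) = 0.0900 m
human closes 0.6000·0.7000 = 0.4200 m
residual clearance needed = 0.2000+0.0500+0.1000 = 0.3500 m
S_min ≈ 0.0300+0.0900+0.4200+0.3500  ⇒  S_min = 89/100 m

S_min = 89/100 m = 0.8900 m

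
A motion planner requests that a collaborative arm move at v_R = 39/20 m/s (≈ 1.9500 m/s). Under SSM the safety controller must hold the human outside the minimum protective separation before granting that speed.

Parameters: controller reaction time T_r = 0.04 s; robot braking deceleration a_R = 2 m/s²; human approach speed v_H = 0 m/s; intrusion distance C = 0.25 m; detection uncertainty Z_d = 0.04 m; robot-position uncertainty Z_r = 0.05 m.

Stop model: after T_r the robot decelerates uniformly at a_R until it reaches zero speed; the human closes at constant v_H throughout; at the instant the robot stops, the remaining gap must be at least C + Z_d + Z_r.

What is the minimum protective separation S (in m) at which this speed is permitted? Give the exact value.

S_min = 10949/8000 m = 1.3686 m

T_s = v_R/a_R = (39/20)/2 = 0.9750 s
reaction-phase robot travel = 1.9500·0.0400 = 0.0780 m
robot under decel: 1.9500²/(2·2.0000) = 0.9506 m
human over T_r+T_s: 0.0000·(0.0400+0.9750) = 0.0000 m
margins: 0.2500+0.0400+0.0500 = 0.3400 m
S_min ≈ 0.0780+0.9506+0.0000+0.3400  ⇒  S_min = 10949/8000 m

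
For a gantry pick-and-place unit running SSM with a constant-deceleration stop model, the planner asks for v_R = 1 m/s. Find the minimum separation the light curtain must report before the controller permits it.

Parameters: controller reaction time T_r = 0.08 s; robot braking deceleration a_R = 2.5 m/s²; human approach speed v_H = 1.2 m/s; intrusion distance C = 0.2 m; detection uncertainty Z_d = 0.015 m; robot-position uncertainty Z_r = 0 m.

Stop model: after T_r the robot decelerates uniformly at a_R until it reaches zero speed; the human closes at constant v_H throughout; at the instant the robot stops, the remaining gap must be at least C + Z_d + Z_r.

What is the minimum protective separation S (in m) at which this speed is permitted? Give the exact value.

stop time T_s = 1/(5/2) = 0.4000 s
robot covers v_R·T_r = 1.0000·0.0800 = 0.0800 m before braking
braking distance = 1.0000²/(2·2.5000) = 0.2000 m
person approaches 1.2000·(0.0800+0.4000) = 0.5760 m
margins: 0.2000+0.0150+0.0000 = 0.2150 m
S_min ≈ 0.0800+0.2000+0.5760+0.2150  ⇒  S_min = 1071/1000 m

S_min = 1071/1000 m = 1.0710 m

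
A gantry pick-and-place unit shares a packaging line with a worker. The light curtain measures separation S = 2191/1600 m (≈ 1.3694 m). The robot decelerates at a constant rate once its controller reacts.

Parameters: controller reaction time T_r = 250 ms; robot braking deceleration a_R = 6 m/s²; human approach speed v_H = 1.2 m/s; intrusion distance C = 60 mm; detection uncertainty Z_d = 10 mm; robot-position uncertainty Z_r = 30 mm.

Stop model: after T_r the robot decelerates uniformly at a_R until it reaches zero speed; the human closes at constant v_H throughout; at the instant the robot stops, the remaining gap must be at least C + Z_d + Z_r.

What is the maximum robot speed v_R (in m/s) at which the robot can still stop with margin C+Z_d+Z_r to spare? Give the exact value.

v_R_max = 33/20 m/s = 1.6500 m/s

collect terms ⇒ (1/12)·v_R² + (9/20)·v_R + (-1551/1600) = 0
  disc = (9/20)² − 4·(1/12)·(-1551/1600) = 841/1600 ; √disc = 29/40
  v_R = (−(9/20) + 29/40) / (2·(1/12)) = 33/20 m/s
check:
braking lasts T_s = (33/20)/6 = 0.2750 s
reaction-phase robot travel = 1.6500·0.2500 = 0.4125 m
robot covers 1.6500·0.2750 − ½·6.0000·0.2750² = 0.2269 m while stopping
human closes 1.2000·0.5250 = 0.6300 m
C+Z_d+Z_r = 0.0600+0.0100+0.0300 = 0.1000 m
sum ≈ 0.4125+0.2269+0.6300+0.1000 ≈ 1.3694 m = S ✓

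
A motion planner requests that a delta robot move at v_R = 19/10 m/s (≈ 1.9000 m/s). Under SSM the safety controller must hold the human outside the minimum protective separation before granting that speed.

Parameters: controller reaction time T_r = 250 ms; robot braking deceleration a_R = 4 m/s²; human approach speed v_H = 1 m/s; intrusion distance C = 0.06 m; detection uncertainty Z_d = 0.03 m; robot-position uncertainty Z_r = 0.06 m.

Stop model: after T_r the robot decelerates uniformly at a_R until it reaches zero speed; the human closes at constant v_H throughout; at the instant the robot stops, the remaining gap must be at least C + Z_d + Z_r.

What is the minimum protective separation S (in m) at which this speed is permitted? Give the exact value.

braking lasts T_s = (19/10)/4 = 0.4750 s
robot in T_r: 1.9000·0.2500 = 0.4750 m
robot covers 1.9000·0.4750 − ½·4.0000·0.4750² = 0.4512 m while stopping
human over T_r+T_s: 1.0000·(0.2500+0.4750) = 0.7250 m
residual clearance needed = 0.0600+0.0300+0.0600 = 0.1500 m
S_min ≈ 0.4750+0.4512+0.7250+0.1500  ⇒  S_min = 1441/800 m

S_min = 1441/800 m = 1.8013 m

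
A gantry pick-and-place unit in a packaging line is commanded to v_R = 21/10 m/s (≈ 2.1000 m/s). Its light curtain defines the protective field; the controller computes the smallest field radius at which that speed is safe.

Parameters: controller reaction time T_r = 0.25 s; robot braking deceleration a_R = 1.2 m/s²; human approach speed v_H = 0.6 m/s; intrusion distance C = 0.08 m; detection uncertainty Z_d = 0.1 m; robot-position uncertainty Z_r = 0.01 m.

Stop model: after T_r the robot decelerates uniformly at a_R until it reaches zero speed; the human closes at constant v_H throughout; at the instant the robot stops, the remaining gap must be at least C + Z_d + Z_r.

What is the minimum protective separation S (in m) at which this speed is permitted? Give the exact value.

stop time T_s = (21/10)/(6/5) = 1.7500 s
robot covers v_R·T_r = 2.1000·0.2500 = 0.5250 m before braking
robot covers 2.1000·1.7500 − ½·1.2000·1.7500² = 1.8375 m while stopping
human over T_r+T_s: 0.6000·(0.2500+1.7500) = 1.2000 m
margins: 0.0800+0.1000+0.0100 = 0.1900 m
S_min ≈ 0.5250+1.8375+1.2000+0.1900  ⇒  S_min = 1501/400 m

S_min = 1501/400 m = 3.7525 m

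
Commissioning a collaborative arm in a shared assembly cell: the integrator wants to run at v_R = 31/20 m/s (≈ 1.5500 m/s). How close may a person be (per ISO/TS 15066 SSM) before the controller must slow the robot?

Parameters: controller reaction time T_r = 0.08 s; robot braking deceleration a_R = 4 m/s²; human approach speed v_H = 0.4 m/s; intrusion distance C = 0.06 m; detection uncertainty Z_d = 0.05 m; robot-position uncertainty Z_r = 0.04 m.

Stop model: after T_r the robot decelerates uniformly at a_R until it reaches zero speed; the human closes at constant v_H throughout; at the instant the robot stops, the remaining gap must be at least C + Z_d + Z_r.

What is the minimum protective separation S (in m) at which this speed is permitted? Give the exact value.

S_min = 12181/16000 m = 0.7613 m

braking lasts T_s = (31/20)/4 = 0.3875 s
robot covers v_R·T_r = 1.5500·0.0800 = 0.1240 m before braking
robot covers 1.5500·0.3875 − ½·4.0000·0.3875² = 0.3003 m while stopping
human over T_r+T_s: 0.4000·(0.0800+0.3875) = 0.1870 m
margins: 0.0600+0.0500+0.0400 = 0.1500 m
S_min ≈ 0.1240+0.3003+0.1870+0.1500  ⇒  S_min = 12181/16000 m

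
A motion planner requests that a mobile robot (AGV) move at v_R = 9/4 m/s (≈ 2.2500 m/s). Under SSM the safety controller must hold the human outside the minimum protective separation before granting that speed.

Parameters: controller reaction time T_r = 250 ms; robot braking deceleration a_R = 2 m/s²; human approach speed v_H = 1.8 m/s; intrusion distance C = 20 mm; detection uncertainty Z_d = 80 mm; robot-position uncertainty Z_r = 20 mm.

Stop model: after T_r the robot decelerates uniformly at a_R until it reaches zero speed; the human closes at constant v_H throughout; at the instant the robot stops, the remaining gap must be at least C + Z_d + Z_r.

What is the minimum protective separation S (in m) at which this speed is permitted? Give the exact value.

T_s = v_R/a_R = (9/4)/2 = 1.1250 s
robot in T_r: 2.2500·0.2500 = 0.5625 m
robot covers 2.2500·1.1250 − ½·2.0000·1.1250² = 1.2656 m while stopping
human over T_r+T_s: 1.8000·(0.2500+1.1250) = 2.4750 m
C+Z_d+Z_r = 0.0200+0.0800+0.0200 = 0.1200 m
S_min ≈ 0.5625+1.2656+2.4750+0.1200  ⇒  S_min = 7077/1600 m

S_min = 7077/1600 m = 4.4231 m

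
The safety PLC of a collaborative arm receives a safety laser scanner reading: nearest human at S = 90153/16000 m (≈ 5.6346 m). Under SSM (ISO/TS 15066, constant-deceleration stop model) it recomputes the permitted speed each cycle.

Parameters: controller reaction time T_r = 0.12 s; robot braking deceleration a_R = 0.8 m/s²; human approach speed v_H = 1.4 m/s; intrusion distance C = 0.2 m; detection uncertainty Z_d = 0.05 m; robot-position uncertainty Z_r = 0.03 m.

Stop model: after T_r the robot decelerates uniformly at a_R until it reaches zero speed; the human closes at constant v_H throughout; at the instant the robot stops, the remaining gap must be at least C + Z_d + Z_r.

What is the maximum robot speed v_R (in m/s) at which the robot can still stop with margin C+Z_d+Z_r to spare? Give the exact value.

v_R_max = 7/4 m/s = 1.7500 m/s

quadratic (5/8)·v² + (187/100)·v + (-16597/3200) = 0
  disc = (187/100)² − 4·(5/8)·(-16597/3200) = 2634129/160000 ; √disc = 1623/400
  v_R = (−(187/100) + 1623/400) / (2·(5/8)) = 7/4 m/s
check:
braking lasts T_s = (7/4)/(4/5) = 2.1875 s
reaction-phase robot travel = 1.7500·0.1200 = 0.2100 m
braking distance = 1.7500²/(2·0.8000) = 1.9141 m
human over T_r+T_s: 1.4000·(0.1200+2.1875) = 3.2305 m
C+Z_d+Z_r = 0.2000+0.0500+0.0300 = 0.2800 m
sum ≈ 0.2100+1.9141+3.2305+0.2800 ≈ 5.6346 m = S ✓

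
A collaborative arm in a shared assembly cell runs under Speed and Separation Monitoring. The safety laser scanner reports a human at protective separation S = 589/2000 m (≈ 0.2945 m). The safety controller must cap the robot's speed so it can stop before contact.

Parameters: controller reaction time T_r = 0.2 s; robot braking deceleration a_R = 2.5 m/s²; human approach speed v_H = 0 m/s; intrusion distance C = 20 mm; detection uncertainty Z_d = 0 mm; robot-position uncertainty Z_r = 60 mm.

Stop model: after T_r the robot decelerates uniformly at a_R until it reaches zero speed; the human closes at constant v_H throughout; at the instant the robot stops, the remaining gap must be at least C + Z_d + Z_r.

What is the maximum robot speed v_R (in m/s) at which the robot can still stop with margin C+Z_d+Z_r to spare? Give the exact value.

at the boundary: (1/5)·v² + (1/5)·v + (-429/2000) = 0
  disc = (1/5)² − 4·(1/5)·(-429/2000) = 529/2500 ; √disc = 23/50
  v_R = (−(1/5) + 23/50) / (2·(1/5)) = 13/20 m/s
check:
braking lasts T_s = (13/20)/(5/2) = 0.2600 s
robot covers v_R·T_r = 0.6500·0.2000 = 0.1300 m before braking
robot covers 0.6500·0.2600 − ½·2.5000·0.2600² = 0.0845 m while stopping
person approaches 0.0000·(0.2000+0.2600) = 0.0000 m
margins: 0.0200+0.0000+0.0600 = 0.0800 m
sum ≈ 0.1300+0.0845+0.0000+0.0800 ≈ 0.2945 m = S ✓

v_R_max = 13/20 m/s = 0.6500 m/s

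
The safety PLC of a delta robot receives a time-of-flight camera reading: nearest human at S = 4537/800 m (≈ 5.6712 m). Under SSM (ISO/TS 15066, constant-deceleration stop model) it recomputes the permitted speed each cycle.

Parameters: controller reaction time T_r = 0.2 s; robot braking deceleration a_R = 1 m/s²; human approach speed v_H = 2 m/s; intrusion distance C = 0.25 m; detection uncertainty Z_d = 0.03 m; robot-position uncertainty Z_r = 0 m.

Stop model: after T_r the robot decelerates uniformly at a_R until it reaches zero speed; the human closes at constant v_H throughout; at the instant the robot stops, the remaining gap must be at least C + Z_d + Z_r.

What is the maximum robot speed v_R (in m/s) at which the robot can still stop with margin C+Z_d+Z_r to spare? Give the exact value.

v_R_max = 33/20 m/s = 1.6500 m/s

at the boundary: (1/2)·v² + (11/5)·v + (-3993/800) = 0
  disc = (11/5)² − 4·(1/2)·(-3993/800) = 5929/400 ; √disc = 77/20
  v_R = (−(11/5) + 77/20) / (2·(1/2)) = 33/20 m/s
check:
braking lasts T_s = (33/20)/1 = 1.6500 s
robot covers v_R·T_r = 1.6500·0.2000 = 0.3300 m before braking
braking distance = 1.6500²/(2·1.0000) = 1.3613 m
human closes 2.0000·1.8500 = 3.7000 m
margins: 0.2500+0.0300+0.0000 = 0.2800 m
sum ≈ 0.3300+1.3613+3.7000+0.2800 ≈ 5.6712 m = S ✓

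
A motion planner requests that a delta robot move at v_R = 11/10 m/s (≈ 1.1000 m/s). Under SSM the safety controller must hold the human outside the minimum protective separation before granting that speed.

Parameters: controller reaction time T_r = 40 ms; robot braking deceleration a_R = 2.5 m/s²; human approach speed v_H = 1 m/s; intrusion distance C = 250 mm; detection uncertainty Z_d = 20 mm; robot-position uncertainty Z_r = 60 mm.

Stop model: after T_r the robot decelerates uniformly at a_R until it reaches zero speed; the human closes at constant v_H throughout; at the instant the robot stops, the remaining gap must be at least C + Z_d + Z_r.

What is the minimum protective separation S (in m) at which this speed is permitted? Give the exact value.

T_s = v_R/a_R = (11/10)/(5/2) = 0.4400 s
reaction-phase robot travel = 1.1000·0.0400 = 0.0440 m
braking distance = 1.1000²/(2·2.5000) = 0.2420 m
person approaches 1.0000·(0.0400+0.4400) = 0.4800 m
residual clearance needed = 0.2500+0.0200+0.0600 = 0.3300 m
S_min ≈ 0.0440+0.2420+0.4800+0.3300  ⇒  S_min = 137/125 m

S_min = 137/125 m = 1.0960 m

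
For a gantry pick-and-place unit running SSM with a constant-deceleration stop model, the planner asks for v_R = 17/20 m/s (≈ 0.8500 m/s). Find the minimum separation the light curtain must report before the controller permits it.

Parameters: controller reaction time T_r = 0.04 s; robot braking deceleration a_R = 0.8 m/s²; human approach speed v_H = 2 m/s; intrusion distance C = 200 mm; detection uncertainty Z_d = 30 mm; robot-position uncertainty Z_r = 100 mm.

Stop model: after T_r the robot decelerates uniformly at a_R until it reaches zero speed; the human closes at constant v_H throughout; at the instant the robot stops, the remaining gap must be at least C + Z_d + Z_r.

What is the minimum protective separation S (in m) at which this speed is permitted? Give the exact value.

stop time T_s = (17/20)/(4/5) = 1.0625 s
robot covers v_R·T_r = 0.8500·0.0400 = 0.0340 m before braking
robot covers 0.8500·1.0625 − ½·0.8000·1.0625² = 0.4516 m while stopping
person approaches 2.0000·(0.0400+1.0625) = 2.2050 m
residual clearance needed = 0.2000+0.0300+0.1000 = 0.3300 m
S_min ≈ 0.0340+0.4516+2.2050+0.3300  ⇒  S_min = 48329/16000 m

S_min = 48329/16000 m = 3.0206 m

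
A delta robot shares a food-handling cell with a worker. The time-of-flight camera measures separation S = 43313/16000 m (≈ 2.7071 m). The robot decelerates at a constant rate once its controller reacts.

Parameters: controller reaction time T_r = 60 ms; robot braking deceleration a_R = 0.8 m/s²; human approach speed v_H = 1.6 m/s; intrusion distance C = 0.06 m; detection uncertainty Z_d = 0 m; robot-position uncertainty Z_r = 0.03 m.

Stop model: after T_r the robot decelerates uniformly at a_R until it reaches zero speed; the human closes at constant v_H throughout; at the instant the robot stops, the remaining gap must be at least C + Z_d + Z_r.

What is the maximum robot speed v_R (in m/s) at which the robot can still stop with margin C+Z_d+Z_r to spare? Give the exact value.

v_R_max = 19/20 m/s = 0.9500 m/s

at the boundary: (5/8)·v² + (103/50)·v + (-40337/16000) = 0
  disc = (103/50)² − 4·(5/8)·(-40337/16000) = 1687401/160000 ; √disc = 1299/400
  v_R = (−(103/50) + 1299/400) / (2·(5/8)) = 19/20 m/s
check:
braking lasts T_s = (19/20)/(4/5) = 1.1875 s
robot in T_r: 0.9500·0.0600 = 0.0570 m
robot covers 0.9500·1.1875 − ½·0.8000·1.1875² = 0.5641 m while stopping
person approaches 1.6000·(0.0600+1.1875) = 1.9960 m
residual clearance needed = 0.0600+0.0000+0.0300 = 0.0900 m
sum ≈ 0.0570+0.5641+1.9960+0.0900 ≈ 2.7071 m = S ✓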